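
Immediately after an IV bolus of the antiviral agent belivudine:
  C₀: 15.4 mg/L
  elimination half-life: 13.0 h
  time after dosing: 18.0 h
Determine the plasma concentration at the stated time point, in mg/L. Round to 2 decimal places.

5.90 mg/L

k = ln2 / t½ = 0.693147 / 13.0 = 0.05332 h⁻¹
C = C₀ · e^(−k·t) = 15.40 × e^(−0.05332 × 18.0)
  = 15.40 × 0.3830 = 5.898 mg/L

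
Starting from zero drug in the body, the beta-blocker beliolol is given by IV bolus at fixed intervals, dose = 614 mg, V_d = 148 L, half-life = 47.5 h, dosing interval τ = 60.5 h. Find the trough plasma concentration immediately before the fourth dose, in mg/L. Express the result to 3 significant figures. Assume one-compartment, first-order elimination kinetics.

2.72 mg/L

C₀ per dose = Dose / Vd = 614 / 148 = 4.149 mg/L
k = ln2 / t½ = 0.693147 / 47.5 = 0.01459 h⁻¹
Fraction remaining after one interval: r = e^(−kτ) = e^(−0.01459 × 60.5) = 0.4137
Before dose 4, 3 doses have been given (aged 1τ, 2τ, 3τ).
C_trough = C₀ × (r + r² + … + r^3) = C₀ × r(1−r^3)/(1−r)
        = 4.149 × 0.4137 × (1 − 0.07080) / (1 − 0.4137) = 2.720 mg/L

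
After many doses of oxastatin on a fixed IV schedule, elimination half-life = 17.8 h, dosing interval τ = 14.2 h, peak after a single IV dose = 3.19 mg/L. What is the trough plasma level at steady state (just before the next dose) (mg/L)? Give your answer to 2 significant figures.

4.3 mg/L

k = ln2 / t½ = 0.693147 / 17.8 = 0.03894 h⁻¹
e^(−kτ) = e^(−0.03894 × 14.2) = 0.5753
Accumulation ratio R = 1 / (1 − e^(−kτ)) = 1 / (1 − 0.5753) = 2.355
Steady-state trough = C₀ × R × e^(−kτ) = 3.19 × 2.355 × 0.5753 = 4.322 mg/L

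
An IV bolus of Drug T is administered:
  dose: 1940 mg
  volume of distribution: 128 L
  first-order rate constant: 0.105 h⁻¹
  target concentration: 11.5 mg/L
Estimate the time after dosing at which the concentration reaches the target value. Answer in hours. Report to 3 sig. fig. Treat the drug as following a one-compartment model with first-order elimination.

2.63 h

C₀ = Dose / Vd = 1940 / 128 = 15.16 mg/L
t = ln(C₀ / C) / k = ln(15.16 / 11.5) / 0.1050
  = ln(1.318) / 0.1050 = 0.2761 / 0.1050 = 2.630 h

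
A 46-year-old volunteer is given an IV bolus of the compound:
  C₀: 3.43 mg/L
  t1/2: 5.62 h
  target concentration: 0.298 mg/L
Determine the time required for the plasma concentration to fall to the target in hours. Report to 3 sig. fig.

k = ln2 / t½ = 0.693147 / 5.62 = 0.1233 h⁻¹
t = ln(C₀ / C) / k = ln(3.430 / 0.298) / 0.1233
  = ln(11.51) / 0.1233 = 2.443 / 0.1233 = 19.81 h

19.8 h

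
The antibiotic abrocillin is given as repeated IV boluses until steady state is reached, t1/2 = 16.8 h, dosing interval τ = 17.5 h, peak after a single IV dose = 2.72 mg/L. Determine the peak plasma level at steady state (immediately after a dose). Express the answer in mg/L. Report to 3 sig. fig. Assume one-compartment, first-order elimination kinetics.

5.29 mg/L

k = ln2 / t½ = 0.693147 / 16.8 = 0.04126 h⁻¹
e^(−kτ) = e^(−0.04126 × 17.5) = 0.4858
Accumulation ratio R = 1 / (1 − e^(−kτ)) = 1 / (1 − 0.4858) = 1.945
Steady-state peak = C₀ × R = 2.72 × 1.945 = 5.290 mg/L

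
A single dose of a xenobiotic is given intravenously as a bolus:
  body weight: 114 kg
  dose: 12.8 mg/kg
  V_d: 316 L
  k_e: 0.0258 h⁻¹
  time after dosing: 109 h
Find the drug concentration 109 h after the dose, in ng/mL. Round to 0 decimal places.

277 ng/mL

Total dose = 12.8 × 114 = 1459 mg
C₀ = Dose / Vd = 1459 / 316 = 4.617 mg/L
C = C₀ · e^(−k·t) = 4.617 × e^(−0.02580 × 109)
  = 4.617 × 0.06007 = 0.2773 mg/L
Convert: 0.2773 mg/L × 1000 = 277.3 ng/mL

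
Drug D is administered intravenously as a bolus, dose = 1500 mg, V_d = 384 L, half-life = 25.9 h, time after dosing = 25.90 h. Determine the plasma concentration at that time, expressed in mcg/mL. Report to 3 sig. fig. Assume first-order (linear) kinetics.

C₀ = Dose / Vd = 1500 / 384 = 3.906 mg/L
k = ln2 / t½ = 0.693147 / 25.9 = 0.02676 h⁻¹
t / t½ = 25.90 / 25.9 = 1 half-lives
C = C₀ × (1/2)^1 = 3.906 × 0.5000 = 1.953 mg/L
(1.953 mg/L = 1.953 mcg/mL)

1.95 mcg/mL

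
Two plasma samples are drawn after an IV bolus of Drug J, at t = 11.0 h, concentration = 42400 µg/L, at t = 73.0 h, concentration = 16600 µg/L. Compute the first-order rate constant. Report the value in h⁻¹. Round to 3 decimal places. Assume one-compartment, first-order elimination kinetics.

0.015 h⁻¹

k = ln(C₁/C₂) / (t₂ − t₁) = ln(42400/16600) / (73.0 − 11.0)
  = 0.9377 / 62.00 = 0.01512 h⁻¹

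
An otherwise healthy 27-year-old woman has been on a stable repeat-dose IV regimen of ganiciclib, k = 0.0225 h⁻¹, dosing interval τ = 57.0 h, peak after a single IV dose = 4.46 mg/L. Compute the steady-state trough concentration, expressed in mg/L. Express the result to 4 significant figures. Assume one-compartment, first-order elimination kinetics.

1.712 mg/L

e^(−kτ) = e^(−0.02250 × 57.0) = 0.2773
Accumulation ratio R = 1 / (1 − e^(−kτ)) = 1 / (1 − 0.2773) = 1.384
Steady-state trough = C₀ × R × e^(−kτ) = 4.46 × 1.384 × 0.2773 = 1.712 mg/L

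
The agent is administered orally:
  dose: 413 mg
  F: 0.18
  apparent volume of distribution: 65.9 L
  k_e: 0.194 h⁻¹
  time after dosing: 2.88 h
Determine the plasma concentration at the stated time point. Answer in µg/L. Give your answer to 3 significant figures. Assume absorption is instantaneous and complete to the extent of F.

645 µg/L

Amount reaching circulation = F × Dose = 0.18 × 413.0 = 74.34 mg
C₀ = F·Dose / Vd = 74.34 / 65.9 = 1.128 mg/L
C = C₀ · e^(−k·t) = 1.128 × e^(−0.1940 × 2.88)
  = 1.128 × 0.5719 = 0.6451 mg/L
Convert: 0.6451 mg/L × 1000 = 645.1 µg/L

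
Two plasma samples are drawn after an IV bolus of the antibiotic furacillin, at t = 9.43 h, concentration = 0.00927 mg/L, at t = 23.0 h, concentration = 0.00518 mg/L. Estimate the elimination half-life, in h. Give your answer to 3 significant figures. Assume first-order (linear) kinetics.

16.2 h

k = ln(C₁/C₂) / (t₂ − t₁) = ln(0.00927/0.00518) / (23.0 − 9.43)
  = 0.5820 / 13.57 = 0.04289 h⁻¹
t½ = ln2 / k = 0.693147 / 0.04289 = 16.16 h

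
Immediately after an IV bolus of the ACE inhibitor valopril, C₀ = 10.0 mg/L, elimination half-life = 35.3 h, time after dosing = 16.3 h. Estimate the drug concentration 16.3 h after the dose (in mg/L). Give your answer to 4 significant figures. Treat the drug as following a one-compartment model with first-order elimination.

7.261 mg/L

k = ln2 / t½ = 0.693147 / 35.3 = 0.01964 h⁻¹
C = C₀ · e^(−k·t) = 10.00 × e^(−0.01964 × 16.3)
  = 10.00 × 0.7261 = 7.261 mg/L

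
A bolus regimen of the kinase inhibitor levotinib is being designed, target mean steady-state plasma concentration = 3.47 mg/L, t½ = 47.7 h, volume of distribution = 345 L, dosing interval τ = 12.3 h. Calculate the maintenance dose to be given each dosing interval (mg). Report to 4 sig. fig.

214.0 mg

k = ln2 / t½ = 0.693147 / 47.7 = 0.01453 h⁻¹
CL = k × Vd = 0.01453 × 345 = 5.013 L/h
At steady state, Dose/τ = Css × CL.
Dose = Css × CL × τ = 3.47 × 5.013 × 12.3 = 214.0 mg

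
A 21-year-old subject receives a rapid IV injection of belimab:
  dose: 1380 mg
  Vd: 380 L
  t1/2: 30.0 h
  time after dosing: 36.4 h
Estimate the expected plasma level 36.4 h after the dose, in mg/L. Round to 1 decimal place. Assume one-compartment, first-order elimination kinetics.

C₀ = Dose / Vd = 1380 / 380 = 3.632 mg/L
k = ln2 / t½ = 0.693147 / 30.0 = 0.02310 h⁻¹
C = C₀ · e^(−k·t) = 3.632 × e^(−0.02310 × 36.4)
  = 3.632 × 0.4313 = 1.566 mg/L

1.6 mg/L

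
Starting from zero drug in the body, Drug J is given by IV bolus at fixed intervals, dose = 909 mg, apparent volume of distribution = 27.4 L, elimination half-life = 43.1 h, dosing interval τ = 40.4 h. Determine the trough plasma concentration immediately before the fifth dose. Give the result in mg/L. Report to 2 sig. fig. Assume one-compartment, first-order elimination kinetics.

34 mg/L

C₀ per dose = Dose / Vd = 909 / 27.4 = 33.18 mg/L
k = ln2 / t½ = 0.693147 / 43.1 = 0.01608 h⁻¹
Fraction remaining after one interval: r = e^(−kτ) = e^(−0.01608 × 40.4) = 0.5222
Before dose 5, 4 doses have been given (aged 1τ, 2τ, 3τ, 4τ).
C_trough = C₀ × (r + r² + … + r^4) = C₀ × r(1−r^4)/(1−r)
        = 33.18 × 0.5222 × (1 − 0.07436) / (1 − 0.5222) = 33.57 mg/L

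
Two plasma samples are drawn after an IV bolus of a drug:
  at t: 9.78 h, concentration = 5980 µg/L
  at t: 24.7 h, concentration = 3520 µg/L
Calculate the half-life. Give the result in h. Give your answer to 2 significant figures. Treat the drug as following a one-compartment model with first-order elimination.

k = ln(C₁/C₂) / (t₂ − t₁) = ln(5980/3520) / (24.7 − 9.78)
  = 0.5300 / 14.92 = 0.03552 h⁻¹
t½ = ln2 / k = 0.693147 / 0.03552 = 19.51 h

20 h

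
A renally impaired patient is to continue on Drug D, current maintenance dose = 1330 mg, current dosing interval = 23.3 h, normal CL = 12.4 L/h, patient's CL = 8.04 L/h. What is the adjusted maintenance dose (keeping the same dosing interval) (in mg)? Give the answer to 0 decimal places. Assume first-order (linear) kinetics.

862 mg

To keep the same average steady-state level, dosing rate must scale with clearance.
CL ratio = 8.04 / 12.4 = 0.6484
New dose (same interval) = 1330 × 0.6484 = 862.4 mg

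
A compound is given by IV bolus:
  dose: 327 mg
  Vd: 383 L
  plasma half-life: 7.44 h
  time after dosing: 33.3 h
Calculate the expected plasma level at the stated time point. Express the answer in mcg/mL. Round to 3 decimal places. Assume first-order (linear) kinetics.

0.038 mcg/mL

C₀ = Dose / Vd = 327.0 / 383 = 0.8538 mg/L
k = ln2 / t½ = 0.693147 / 7.44 = 0.09316 h⁻¹
C = C₀ · e^(−k·t) = 0.8538 × e^(−0.09316 × 33.3)
  = 0.8538 × 0.04495 = 0.03838 mg/L
(0.03838 mg/L = 0.03838 mcg/mL)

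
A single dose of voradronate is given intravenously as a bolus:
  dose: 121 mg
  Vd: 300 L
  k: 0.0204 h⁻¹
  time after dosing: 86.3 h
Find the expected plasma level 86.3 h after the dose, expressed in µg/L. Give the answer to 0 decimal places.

69 µg/L

C₀ = Dose / Vd = 121.0 / 300 = 0.4033 mg/L
C = C₀ · e^(−k·t) = 0.4033 × e^(−0.02040 × 86.3)
  = 0.4033 × 0.1720 = 0.06937 mg/L
Convert: 0.06937 mg/L × 1000 = 69.37 µg/L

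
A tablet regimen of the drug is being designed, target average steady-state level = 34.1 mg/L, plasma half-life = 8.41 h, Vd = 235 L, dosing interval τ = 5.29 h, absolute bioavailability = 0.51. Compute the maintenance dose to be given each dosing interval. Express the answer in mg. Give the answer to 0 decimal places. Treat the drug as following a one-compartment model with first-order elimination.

6851 mg

k = ln2 / t½ = 0.693147 / 8.41 = 0.08242 h⁻¹
CL = k × Vd = 0.08242 × 235 = 19.37 L/h
At steady state, F × (Dose/τ) = Css × CL.
Dose = Css × CL × τ / F = 34.1 × 19.37 × 5.29 / 0.51 = 6851 mg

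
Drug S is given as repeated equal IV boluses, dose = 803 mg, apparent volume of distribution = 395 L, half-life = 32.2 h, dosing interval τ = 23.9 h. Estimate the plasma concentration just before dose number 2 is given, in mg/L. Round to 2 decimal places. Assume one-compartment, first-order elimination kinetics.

C₀ per dose = Dose / Vd = 803 / 395 = 2.033 mg/L
k = ln2 / t½ = 0.693147 / 32.2 = 0.02153 h⁻¹
Fraction remaining after one interval: r = e^(−kτ) = e^(−0.02153 × 23.9) = 0.5978
Before dose 2, 1 dose has been given (aged 1τ).
C_trough = C₀ × r = 2.033 × 0.5978 = 1.215 mg/L

1.22 mg/L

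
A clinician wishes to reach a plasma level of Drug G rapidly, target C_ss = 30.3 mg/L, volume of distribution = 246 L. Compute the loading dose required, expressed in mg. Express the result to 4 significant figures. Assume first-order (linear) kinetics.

7454 mg

LD = Css × Vd = 30.3 × 246 = 7454 mg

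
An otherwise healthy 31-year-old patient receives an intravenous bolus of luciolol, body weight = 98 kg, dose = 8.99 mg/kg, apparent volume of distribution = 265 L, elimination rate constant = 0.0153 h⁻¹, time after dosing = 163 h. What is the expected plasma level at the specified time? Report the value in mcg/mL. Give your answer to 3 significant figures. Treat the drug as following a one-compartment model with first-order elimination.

0.275 mcg/mL

Total dose = 8.99 × 98 = 881.0 mg
C₀ = Dose / Vd = 881.0 / 265 = 3.325 mg/L
C = C₀ · e^(−k·t) = 3.325 × e^(−0.01530 × 163)
  = 3.325 × 0.08259 = 0.2746 mg/L
(0.2746 mg/L = 0.2746 mcg/mL)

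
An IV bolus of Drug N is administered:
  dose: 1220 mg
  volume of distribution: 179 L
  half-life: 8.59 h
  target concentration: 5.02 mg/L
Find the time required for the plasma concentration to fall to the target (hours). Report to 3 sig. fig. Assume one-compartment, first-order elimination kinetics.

3.79 h

C₀ = Dose / Vd = 1220 / 179 = 6.816 mg/L
k = ln2 / t½ = 0.693147 / 8.59 = 0.08069 h⁻¹
t = ln(C₀ / C) / k = ln(6.816 / 5.02) / 0.08069
  = ln(1.358) / 0.08069 = 0.3060 / 0.08069 = 3.792 h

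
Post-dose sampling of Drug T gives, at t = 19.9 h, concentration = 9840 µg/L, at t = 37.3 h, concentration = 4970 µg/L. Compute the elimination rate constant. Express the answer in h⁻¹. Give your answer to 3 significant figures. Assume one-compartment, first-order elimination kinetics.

k = ln(C₁/C₂) / (t₂ − t₁) = ln(9840/4970) / (37.3 − 19.9)
  = 0.6830 / 17.40 = 0.03925 h⁻¹

0.0393 h⁻¹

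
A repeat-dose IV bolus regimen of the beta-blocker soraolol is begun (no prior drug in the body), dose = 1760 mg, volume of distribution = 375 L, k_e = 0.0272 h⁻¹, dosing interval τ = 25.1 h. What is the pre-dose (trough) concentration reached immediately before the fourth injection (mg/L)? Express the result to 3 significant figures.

C₀ per dose = Dose / Vd = 1760 / 375 = 4.693 mg/L
Fraction remaining after one interval: r = e^(−kτ) = e^(−0.02720 × 25.1) = 0.5052
Before dose 4, 3 doses have been given (aged 1τ, 2τ, 3τ).
C_trough = C₀ × (r + r² + … + r^3) = C₀ × r(1−r^3)/(1−r)
        = 4.693 × 0.5052 × (1 − 0.1289) / (1 − 0.5052) = 4.174 mg/L

4.17 mg/L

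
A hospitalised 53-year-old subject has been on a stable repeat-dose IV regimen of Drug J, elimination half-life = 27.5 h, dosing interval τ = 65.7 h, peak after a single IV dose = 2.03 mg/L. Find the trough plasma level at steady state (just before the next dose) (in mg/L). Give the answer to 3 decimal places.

0.479 mg/L

k = ln2 / t½ = 0.693147 / 27.5 = 0.02521 h⁻¹
e^(−kτ) = e^(−0.02521 × 65.7) = 0.1908
Accumulation ratio R = 1 / (1 − e^(−kτ)) = 1 / (1 − 0.1908) = 1.236
Steady-state trough = C₀ × R × e^(−kτ) = 2.03 × 1.236 × 0.1908 = 0.4787 mg/L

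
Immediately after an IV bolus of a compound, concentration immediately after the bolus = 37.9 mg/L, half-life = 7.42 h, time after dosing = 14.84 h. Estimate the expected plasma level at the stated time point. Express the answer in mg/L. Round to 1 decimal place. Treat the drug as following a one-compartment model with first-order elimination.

k = ln2 / t½ = 0.693147 / 7.42 = 0.09342 h⁻¹
t / t½ = 14.84 / 7.42 = 2 half-lives
C = C₀ × (1/2)^2 = 37.90 × 0.2500 = 9.475 mg/L

9.5 mg/L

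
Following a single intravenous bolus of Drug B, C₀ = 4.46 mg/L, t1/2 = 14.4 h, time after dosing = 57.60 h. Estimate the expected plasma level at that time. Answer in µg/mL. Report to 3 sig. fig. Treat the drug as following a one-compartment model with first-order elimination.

k = ln2 / t½ = 0.693147 / 14.4 = 0.04814 h⁻¹
t / t½ = 57.60 / 14.4 = 4 half-lives
C = C₀ × (1/2)^4 = 4.460 × 0.06250 = 0.2788 mg/L
(0.2788 mg/L = 0.2788 µg/mL)

0.279 µg/mL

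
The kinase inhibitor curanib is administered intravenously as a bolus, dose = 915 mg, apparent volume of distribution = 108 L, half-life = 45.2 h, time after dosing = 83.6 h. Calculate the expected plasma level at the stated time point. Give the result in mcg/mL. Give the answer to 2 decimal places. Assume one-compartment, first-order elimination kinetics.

2.35 mcg/mL

C₀ = Dose / Vd = 915.0 / 108 = 8.472 mg/L
k = ln2 / t½ = 0.693147 / 45.2 = 0.01534 h⁻¹
C = C₀ · e^(−k·t) = 8.472 × e^(−0.01534 × 83.6)
  = 8.472 × 0.2774 = 2.350 mg/L
(2.350 mg/L = 2.350 mcg/mL)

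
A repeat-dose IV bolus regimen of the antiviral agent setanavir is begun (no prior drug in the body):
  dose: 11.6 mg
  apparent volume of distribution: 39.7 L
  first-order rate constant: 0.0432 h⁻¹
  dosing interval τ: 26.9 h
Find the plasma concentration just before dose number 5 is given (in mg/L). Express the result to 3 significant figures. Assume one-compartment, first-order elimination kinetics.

C₀ per dose = Dose / Vd = 11.6 / 39.7 = 0.2922 mg/L
Fraction remaining after one interval: r = e^(−kτ) = e^(−0.04320 × 26.9) = 0.3128
Before dose 5, 4 doses have been given (aged 1τ, 2τ, 3τ, 4τ).
C_trough = C₀ × (r + r² + … + r^4) = C₀ × r(1−r^4)/(1−r)
        = 0.2922 × 0.3128 × (1 − 0.009573) / (1 − 0.3128) = 0.1317 mg/L

0.132 mg/L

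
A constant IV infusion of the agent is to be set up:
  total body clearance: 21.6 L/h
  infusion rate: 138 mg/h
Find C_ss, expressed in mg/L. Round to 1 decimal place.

6.4 mg/L

At steady state Css = R₀ / CL = 138 / 21.60 = 6.389 mg/L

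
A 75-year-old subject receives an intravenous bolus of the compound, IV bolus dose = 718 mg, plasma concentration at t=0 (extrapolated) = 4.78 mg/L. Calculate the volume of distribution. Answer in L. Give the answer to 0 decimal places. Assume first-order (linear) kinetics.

150 L

Vd = Dose / C₀ = 718.0 / 4.78 = 150.2 L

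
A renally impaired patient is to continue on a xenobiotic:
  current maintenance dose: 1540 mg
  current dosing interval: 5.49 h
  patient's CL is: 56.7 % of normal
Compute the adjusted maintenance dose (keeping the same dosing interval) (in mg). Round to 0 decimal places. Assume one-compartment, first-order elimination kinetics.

To keep the same average steady-state level, dosing rate must scale with clearance.
CL ratio = 56.7 / 100 = 0.5670
New dose (same interval) = 1540 × 0.5670 = 873.2 mg

873 mg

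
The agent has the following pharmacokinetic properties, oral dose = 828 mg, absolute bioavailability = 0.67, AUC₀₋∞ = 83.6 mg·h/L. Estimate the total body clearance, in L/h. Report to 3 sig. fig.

6.64 L/h

CL = F·Dose / AUC = 0.67 × 828 / 83.6 = 6.636 L/h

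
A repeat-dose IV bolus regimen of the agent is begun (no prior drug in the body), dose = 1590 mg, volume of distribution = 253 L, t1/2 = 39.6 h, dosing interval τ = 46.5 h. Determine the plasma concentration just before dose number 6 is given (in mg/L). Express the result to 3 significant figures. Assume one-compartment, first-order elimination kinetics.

C₀ per dose = Dose / Vd = 1590 / 253 = 6.285 mg/L
k = ln2 / t½ = 0.693147 / 39.6 = 0.01750 h⁻¹
Fraction remaining after one interval: r = e^(−kτ) = e^(−0.01750 × 46.5) = 0.4432
Before dose 6, 5 doses have been given (aged 1τ, 2τ, 3τ, 4τ, 5τ).
C_trough = C₀ × (r + r² + … + r^5) = C₀ × r(1−r^5)/(1−r)
        = 6.285 × 0.4432 × (1 − 0.01710) / (1 − 0.4432) = 4.917 mg/L

4.92 mg/L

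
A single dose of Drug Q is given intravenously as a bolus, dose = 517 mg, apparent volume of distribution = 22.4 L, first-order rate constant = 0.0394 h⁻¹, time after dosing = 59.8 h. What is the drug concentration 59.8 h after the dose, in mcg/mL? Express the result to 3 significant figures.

2.19 mcg/mL

C₀ = Dose / Vd = 517.0 / 22.4 = 23.08 mg/L
C = C₀ · e^(−k·t) = 23.08 × e^(−0.03940 × 59.8)
  = 23.08 × 0.09479 = 2.188 mg/L
(2.188 mg/L = 2.188 mcg/mL)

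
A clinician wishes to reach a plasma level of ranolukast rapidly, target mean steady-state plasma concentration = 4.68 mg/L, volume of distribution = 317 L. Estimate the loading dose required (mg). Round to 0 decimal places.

LD = Css × Vd = 4.68 × 317 = 1484 mg

1484 mg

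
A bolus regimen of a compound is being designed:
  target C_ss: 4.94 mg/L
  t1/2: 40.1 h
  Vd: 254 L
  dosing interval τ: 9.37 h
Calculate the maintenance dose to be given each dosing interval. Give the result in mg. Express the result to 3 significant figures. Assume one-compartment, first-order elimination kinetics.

k = ln2 / t½ = 0.693147 / 40.1 = 0.01729 h⁻¹
CL = k × Vd = 0.01729 × 254 = 4.392 L/h
At steady state, Dose/τ = Css × CL.
Dose = Css × CL × τ = 4.94 × 4.392 × 9.37 = 203.3 mg

203 mg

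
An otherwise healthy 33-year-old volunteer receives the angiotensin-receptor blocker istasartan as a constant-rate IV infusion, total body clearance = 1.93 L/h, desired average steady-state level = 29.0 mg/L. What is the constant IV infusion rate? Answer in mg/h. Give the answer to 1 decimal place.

At steady state, infusion rate R₀ = Css × CL = 29.0 × 1.930 = 55.97 mg/h

56.0 mg/h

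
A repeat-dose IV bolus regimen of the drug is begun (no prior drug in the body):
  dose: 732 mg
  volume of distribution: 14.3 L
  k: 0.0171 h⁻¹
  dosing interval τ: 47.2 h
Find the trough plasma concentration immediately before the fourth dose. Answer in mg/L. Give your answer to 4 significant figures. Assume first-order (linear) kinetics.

37.57 mg/L

C₀ per dose = Dose / Vd = 732 / 14.3 = 51.19 mg/L
Fraction remaining after one interval: r = e^(−kτ) = e^(−0.01710 × 47.2) = 0.4461
Before dose 4, 3 doses have been given (aged 1τ, 2τ, 3τ).
C_trough = C₀ × (r + r² + … + r^3) = C₀ × r(1−r^3)/(1−r)
        = 51.19 × 0.4461 × (1 − 0.08878) / (1 − 0.4461) = 37.57 mg/L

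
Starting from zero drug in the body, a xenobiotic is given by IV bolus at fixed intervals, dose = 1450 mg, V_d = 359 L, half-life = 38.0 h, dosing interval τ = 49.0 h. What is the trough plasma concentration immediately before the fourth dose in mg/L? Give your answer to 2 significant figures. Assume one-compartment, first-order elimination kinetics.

C₀ per dose = Dose / Vd = 1450 / 359 = 4.039 mg/L
k = ln2 / t½ = 0.693147 / 38.0 = 0.01824 h⁻¹
Fraction remaining after one interval: r = e^(−kτ) = e^(−0.01824 × 49.0) = 0.4091
Before dose 4, 3 doses have been given (aged 1τ, 2τ, 3τ).
C_trough = C₀ × (r + r² + … + r^3) = C₀ × r(1−r^3)/(1−r)
        = 4.039 × 0.4091 × (1 − 0.06847) / (1 − 0.4091) = 2.605 mg/L

2.6 mg/L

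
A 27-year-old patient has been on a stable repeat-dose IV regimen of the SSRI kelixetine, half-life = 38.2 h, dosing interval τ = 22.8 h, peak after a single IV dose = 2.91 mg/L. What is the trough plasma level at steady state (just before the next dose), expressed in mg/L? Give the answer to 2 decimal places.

k = ln2 / t½ = 0.693147 / 38.2 = 0.01815 h⁻¹
e^(−kτ) = e^(−0.01815 × 22.8) = 0.6611
Accumulation ratio R = 1 / (1 − e^(−kτ)) = 1 / (1 − 0.6611) = 2.951
Steady-state trough = C₀ × R × e^(−kτ) = 2.91 × 2.951 × 0.6611 = 5.677 mg/L

5.68 mg/L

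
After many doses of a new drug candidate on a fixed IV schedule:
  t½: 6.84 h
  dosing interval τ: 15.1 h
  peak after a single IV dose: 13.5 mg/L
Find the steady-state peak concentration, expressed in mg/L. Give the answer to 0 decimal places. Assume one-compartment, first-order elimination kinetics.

k = ln2 / t½ = 0.693147 / 6.84 = 0.1013 h⁻¹
e^(−kτ) = e^(−0.1013 × 15.1) = 0.2166
Accumulation ratio R = 1 / (1 − e^(−kτ)) = 1 / (1 − 0.2166) = 1.276
Steady-state peak = C₀ × R = 13.5 × 1.276 = 17.23 mg/L

17 mg/L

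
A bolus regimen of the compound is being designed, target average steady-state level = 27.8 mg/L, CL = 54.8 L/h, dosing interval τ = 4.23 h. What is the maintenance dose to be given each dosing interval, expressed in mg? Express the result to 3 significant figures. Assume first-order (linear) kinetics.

6440 mg

At steady state, Dose/τ = Css × CL.
Dose = Css × CL × τ = 27.8 × 54.80 × 4.23 = 6444 mg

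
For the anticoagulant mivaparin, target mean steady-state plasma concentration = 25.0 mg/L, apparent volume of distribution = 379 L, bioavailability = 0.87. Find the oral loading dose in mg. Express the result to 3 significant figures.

10900 mg

LD = Css × Vd / F = 25.0 × 379 / 0.87 = 10890 mg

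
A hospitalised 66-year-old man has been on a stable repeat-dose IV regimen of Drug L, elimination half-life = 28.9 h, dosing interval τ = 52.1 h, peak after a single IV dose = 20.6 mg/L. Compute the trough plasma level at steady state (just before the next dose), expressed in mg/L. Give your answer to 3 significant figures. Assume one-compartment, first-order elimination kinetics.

k = ln2 / t½ = 0.693147 / 28.9 = 0.02398 h⁻¹
e^(−kτ) = e^(−0.02398 × 52.1) = 0.2867
Accumulation ratio R = 1 / (1 − e^(−kτ)) = 1 / (1 − 0.2867) = 1.402
Steady-state trough = C₀ × R × e^(−kτ) = 20.6 × 1.402 × 0.2867 = 8.280 mg/L

8.28 mg/L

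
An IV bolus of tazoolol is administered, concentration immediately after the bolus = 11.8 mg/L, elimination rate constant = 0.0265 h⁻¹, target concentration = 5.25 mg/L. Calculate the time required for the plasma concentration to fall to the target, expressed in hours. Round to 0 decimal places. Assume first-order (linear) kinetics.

t = ln(C₀ / C) / k = ln(11.80 / 5.25) / 0.02650
  = ln(2.248) / 0.02650 = 0.8100 / 0.02650 = 30.57 h

31 h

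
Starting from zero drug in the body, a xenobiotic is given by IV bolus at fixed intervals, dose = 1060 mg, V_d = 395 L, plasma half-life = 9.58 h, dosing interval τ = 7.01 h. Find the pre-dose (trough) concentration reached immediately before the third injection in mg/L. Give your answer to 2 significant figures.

2.6 mg/L

C₀ per dose = Dose / Vd = 1060 / 395 = 2.684 mg/L
k = ln2 / t½ = 0.693147 / 9.58 = 0.07235 h⁻¹
Fraction remaining after one interval: r = e^(−kτ) = e^(−0.07235 × 7.01) = 0.6022
Before dose 3, 2 doses have been given (aged 1τ, 2τ).
C_trough = C₀ × (r + r²) = 2.684 × (0.6022 + 0.3626) = 2.590 mg/L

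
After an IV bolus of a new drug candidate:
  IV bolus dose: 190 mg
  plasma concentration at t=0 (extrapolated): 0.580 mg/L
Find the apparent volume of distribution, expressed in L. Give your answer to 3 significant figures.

328 L

Vd = Dose / C₀ = 190.0 / 0.580 = 327.6 L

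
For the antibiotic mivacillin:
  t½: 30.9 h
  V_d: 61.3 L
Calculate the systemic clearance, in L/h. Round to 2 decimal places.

k = ln2 / t½ = 0.693147 / 30.9 = 0.02243 h⁻¹
CL = k × Vd = 0.02243 × 61.3 = 1.375 L/h

1.38 L/h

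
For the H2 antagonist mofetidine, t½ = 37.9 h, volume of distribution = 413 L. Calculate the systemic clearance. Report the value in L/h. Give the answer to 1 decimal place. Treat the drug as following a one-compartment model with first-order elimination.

k = ln2 / t½ = 0.693147 / 37.9 = 0.01829 h⁻¹
CL = k × Vd = 0.01829 × 413 = 7.554 L/h

7.6 L/h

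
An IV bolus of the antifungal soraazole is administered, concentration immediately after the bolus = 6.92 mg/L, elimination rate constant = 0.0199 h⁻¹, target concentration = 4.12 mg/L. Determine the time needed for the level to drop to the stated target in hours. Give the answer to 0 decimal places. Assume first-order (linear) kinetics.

26 h

t = ln(C₀ / C) / k = ln(6.920 / 4.12) / 0.01990
  = ln(1.680) / 0.01990 = 0.5188 / 0.01990 = 26.07 h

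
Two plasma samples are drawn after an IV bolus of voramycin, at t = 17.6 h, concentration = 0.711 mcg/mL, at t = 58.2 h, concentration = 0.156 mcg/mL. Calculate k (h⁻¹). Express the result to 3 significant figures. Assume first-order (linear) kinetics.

k = ln(C₁/C₂) / (t₂ − t₁) = ln(0.711/0.156) / (58.2 − 17.6)
  = 1.517 / 40.60 = 0.03736 h⁻¹

0.0374 h⁻¹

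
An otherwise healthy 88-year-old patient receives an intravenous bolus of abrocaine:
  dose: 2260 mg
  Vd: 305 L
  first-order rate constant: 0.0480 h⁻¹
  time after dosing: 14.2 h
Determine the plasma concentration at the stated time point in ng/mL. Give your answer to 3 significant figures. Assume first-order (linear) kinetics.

C₀ = Dose / Vd = 2260 / 305 = 7.410 mg/L
C = C₀ · e^(−k·t) = 7.410 × e^(−0.04800 × 14.2)
  = 7.410 × 0.5058 = 3.748 mg/L
Convert: 3.748 mg/L × 1000 = 3748 ng/mL

3750 ng/mL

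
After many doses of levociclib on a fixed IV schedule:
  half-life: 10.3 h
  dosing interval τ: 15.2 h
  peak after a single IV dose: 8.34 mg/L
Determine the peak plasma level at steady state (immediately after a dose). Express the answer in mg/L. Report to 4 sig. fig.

13.02 mg/L

k = ln2 / t½ = 0.693147 / 10.3 = 0.06730 h⁻¹
e^(−kτ) = e^(−0.06730 × 15.2) = 0.3595
Accumulation ratio R = 1 / (1 − e^(−kτ)) = 1 / (1 − 0.3595) = 1.561
Steady-state peak = C₀ × R = 8.34 × 1.561 = 13.02 mg/L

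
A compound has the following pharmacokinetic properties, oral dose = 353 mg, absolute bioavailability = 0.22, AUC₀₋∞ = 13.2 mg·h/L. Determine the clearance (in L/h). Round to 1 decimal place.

CL = F·Dose / AUC = 0.22 × 353 / 13.2 = 5.883 L/h

5.9 L/h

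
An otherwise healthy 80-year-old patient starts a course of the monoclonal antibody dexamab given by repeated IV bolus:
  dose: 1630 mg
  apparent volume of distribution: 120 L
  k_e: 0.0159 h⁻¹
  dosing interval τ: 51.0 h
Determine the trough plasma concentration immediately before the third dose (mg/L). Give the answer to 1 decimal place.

8.7 mg/L

C₀ per dose = Dose / Vd = 1630 / 120 = 13.58 mg/L
Fraction remaining after one interval: r = e^(−kτ) = e^(−0.01590 × 51.0) = 0.4445
Before dose 3, 2 doses have been given (aged 1τ, 2τ).
C_trough = C₀ × (r + r²) = 13.58 × (0.4445 + 0.1976) = 8.720 mg/L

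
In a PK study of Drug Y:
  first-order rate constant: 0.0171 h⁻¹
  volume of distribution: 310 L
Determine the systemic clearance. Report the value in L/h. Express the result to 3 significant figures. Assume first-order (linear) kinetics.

CL = k × Vd = 0.0171 × 310 = 5.301 L/h

5.30 L/h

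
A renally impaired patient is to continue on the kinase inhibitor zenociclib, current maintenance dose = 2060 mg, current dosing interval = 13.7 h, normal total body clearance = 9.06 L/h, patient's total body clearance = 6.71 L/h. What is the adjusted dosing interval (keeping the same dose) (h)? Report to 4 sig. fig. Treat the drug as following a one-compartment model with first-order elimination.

To keep the same average steady-state level, dosing rate must scale with clearance.
CL ratio = 6.71 / 9.06 = 0.7406
New interval (same dose) = 13.7 / 0.7406 = 18.50 h

18.50 h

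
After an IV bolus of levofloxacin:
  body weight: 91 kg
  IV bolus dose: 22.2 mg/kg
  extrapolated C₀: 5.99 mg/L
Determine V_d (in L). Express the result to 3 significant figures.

Dose = 22.2 × 91 = 2020 mg
Vd = Dose / C₀ = 2020 / 5.99 = 337.2 L

337 L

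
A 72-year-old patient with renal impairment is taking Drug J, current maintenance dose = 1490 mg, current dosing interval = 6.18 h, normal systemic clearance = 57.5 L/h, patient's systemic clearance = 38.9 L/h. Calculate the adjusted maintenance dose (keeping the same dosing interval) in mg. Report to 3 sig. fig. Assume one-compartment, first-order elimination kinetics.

To keep the same average steady-state level, dosing rate must scale with clearance.
CL ratio = 38.9 / 57.5 = 0.6765
New dose (same interval) = 1490 × 0.6765 = 1008 mg

1010 mg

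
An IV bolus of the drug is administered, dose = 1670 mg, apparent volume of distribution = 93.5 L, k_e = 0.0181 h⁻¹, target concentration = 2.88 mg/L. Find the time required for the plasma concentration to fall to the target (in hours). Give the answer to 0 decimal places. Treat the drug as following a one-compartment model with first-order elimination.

101 h

C₀ = Dose / Vd = 1670 / 93.5 = 17.86 mg/L
t = ln(C₀ / C) / k = ln(17.86 / 2.88) / 0.01810
  = ln(6.201) / 0.01810 = 1.825 / 0.01810 = 100.8 h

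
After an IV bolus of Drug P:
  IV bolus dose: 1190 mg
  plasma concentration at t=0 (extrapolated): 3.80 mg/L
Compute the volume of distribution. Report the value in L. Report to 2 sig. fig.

310 L

Vd = Dose / C₀ = 1190 / 3.80 = 313.2 L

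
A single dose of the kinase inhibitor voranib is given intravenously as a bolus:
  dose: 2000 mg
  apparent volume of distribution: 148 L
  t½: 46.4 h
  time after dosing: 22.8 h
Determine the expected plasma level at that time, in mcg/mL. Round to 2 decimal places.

C₀ = Dose / Vd = 2000 / 148 = 13.51 mg/L
k = ln2 / t½ = 0.693147 / 46.4 = 0.01494 h⁻¹
C = C₀ · e^(−k·t) = 13.51 × e^(−0.01494 × 22.8)
  = 13.51 × 0.7113 = 9.610 mg/L
(9.610 mg/L = 9.610 mcg/mL)

9.61 mcg/mL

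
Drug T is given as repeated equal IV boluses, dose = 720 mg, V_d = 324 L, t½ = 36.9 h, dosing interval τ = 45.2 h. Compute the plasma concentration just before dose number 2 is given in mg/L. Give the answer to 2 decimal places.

0.95 mg/L

C₀ per dose = Dose / Vd = 720 / 324 = 2.222 mg/L
k = ln2 / t½ = 0.693147 / 36.9 = 0.01878 h⁻¹
Fraction remaining after one interval: r = e^(−kτ) = e^(−0.01878 × 45.2) = 0.4279
Before dose 2, 1 dose has been given (aged 1τ).
C_trough = C₀ × r = 2.222 × 0.4279 = 0.9508 mg/L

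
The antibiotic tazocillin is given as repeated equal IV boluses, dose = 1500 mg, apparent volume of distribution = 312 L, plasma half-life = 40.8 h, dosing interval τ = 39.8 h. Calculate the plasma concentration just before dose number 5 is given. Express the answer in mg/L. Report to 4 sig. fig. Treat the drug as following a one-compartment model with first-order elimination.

4.642 mg/L

C₀ per dose = Dose / Vd = 1500 / 312 = 4.808 mg/L
k = ln2 / t½ = 0.693147 / 40.8 = 0.01699 h⁻¹
Fraction remaining after one interval: r = e^(−kτ) = e^(−0.01699 × 39.8) = 0.5085
Before dose 5, 4 doses have been given (aged 1τ, 2τ, 3τ, 4τ).
C_trough = C₀ × (r + r² + … + r^4) = C₀ × r(1−r^4)/(1−r)
        = 4.808 × 0.5085 × (1 − 0.06686) / (1 − 0.5085) = 4.642 mg/L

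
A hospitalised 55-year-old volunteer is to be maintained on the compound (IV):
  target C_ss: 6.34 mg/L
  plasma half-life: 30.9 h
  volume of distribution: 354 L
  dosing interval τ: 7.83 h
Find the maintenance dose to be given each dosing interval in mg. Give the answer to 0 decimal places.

k = ln2 / t½ = 0.693147 / 30.9 = 0.02243 h⁻¹
CL = k × Vd = 0.02243 × 354 = 7.940 L/h
At steady state, Dose/τ = Css × CL.
Dose = Css × CL × τ = 6.34 × 7.940 × 7.83 = 394.2 mg

394 mg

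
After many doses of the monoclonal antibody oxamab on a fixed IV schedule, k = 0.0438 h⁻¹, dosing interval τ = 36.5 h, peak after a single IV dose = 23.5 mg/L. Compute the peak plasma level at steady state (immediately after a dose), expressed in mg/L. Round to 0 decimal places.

29 mg/L

e^(−kτ) = e^(−0.04380 × 36.5) = 0.2022
Accumulation ratio R = 1 / (1 − e^(−kτ)) = 1 / (1 − 0.2022) = 1.253
Steady-state peak = C₀ × R = 23.5 × 1.253 = 29.45 mg/L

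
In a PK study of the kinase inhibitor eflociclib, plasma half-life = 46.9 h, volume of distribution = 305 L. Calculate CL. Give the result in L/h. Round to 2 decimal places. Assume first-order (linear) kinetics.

4.51 L/h

k = ln2 / t½ = 0.693147 / 46.9 = 0.01478 h⁻¹
CL = k × Vd = 0.01478 × 305 = 4.508 L/h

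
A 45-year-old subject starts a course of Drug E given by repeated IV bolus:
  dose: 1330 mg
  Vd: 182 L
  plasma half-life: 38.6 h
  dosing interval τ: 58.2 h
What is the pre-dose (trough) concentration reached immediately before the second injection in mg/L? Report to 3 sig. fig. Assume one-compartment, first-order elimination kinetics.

C₀ per dose = Dose / Vd = 1330 / 182 = 7.308 mg/L
k = ln2 / t½ = 0.693147 / 38.6 = 0.01796 h⁻¹
Fraction remaining after one interval: r = e^(−kτ) = e^(−0.01796 × 58.2) = 0.3516
Before dose 2, 1 dose has been given (aged 1τ).
C_trough = C₀ × r = 7.308 × 0.3516 = 2.569 mg/L

2.57 mg/L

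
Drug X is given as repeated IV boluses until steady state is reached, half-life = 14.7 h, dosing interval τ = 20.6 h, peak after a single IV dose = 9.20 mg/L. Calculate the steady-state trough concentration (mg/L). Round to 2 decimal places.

5.60 mg/L

k = ln2 / t½ = 0.693147 / 14.7 = 0.04715 h⁻¹
e^(−kτ) = e^(−0.04715 × 20.6) = 0.3786
Accumulation ratio R = 1 / (1 − e^(−kτ)) = 1 / (1 − 0.3786) = 1.609
Steady-state trough = C₀ × R × e^(−kτ) = 9.20 × 1.609 × 0.3786 = 5.604 mg/L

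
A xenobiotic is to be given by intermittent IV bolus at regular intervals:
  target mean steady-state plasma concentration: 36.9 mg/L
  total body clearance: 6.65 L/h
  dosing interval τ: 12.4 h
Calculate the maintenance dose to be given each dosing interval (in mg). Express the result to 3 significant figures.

3040 mg

At steady state, Dose/τ = Css × CL.
Dose = Css × CL × τ = 36.9 × 6.650 × 12.4 = 3043 mg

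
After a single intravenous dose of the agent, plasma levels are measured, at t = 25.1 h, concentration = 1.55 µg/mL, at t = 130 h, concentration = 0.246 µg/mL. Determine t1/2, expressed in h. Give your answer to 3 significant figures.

39.5 h

k = ln(C₁/C₂) / (t₂ − t₁) = ln(1.55/0.246) / (130 − 25.1)
  = 1.841 / 104.9 = 0.01755 h⁻¹
t½ = ln2 / k = 0.693147 / 0.01755 = 39.50 h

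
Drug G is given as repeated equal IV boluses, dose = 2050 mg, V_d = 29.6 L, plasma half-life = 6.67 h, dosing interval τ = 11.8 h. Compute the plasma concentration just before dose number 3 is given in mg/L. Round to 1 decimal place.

26.3 mg/L

C₀ per dose = Dose / Vd = 2050 / 29.6 = 69.26 mg/L
k = ln2 / t½ = 0.693147 / 6.67 = 0.1039 h⁻¹
Fraction remaining after one interval: r = e^(−kτ) = e^(−0.1039 × 11.8) = 0.2935
Before dose 3, 2 doses have been given (aged 1τ, 2τ).
C_trough = C₀ × (r + r²) = 69.26 × (0.2935 + 0.08614) = 26.29 mg/L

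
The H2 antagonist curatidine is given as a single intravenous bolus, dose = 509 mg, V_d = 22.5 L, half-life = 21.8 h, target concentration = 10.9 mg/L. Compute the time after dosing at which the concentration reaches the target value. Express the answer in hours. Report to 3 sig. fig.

C₀ = Dose / Vd = 509.0 / 22.5 = 22.62 mg/L
k = ln2 / t½ = 0.693147 / 21.8 = 0.03180 h⁻¹
t = ln(C₀ / C) / k = ln(22.62 / 10.9) / 0.03180
  = ln(2.075) / 0.03180 = 0.7300 / 0.03180 = 22.96 h

23.0 h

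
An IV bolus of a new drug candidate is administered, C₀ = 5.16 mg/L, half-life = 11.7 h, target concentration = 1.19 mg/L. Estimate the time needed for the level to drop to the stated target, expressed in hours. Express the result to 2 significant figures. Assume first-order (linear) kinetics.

k = ln2 / t½ = 0.693147 / 11.7 = 0.05924 h⁻¹
t = ln(C₀ / C) / k = ln(5.160 / 1.19) / 0.05924
  = ln(4.336) / 0.05924 = 1.467 / 0.05924 = 24.76 h

25 h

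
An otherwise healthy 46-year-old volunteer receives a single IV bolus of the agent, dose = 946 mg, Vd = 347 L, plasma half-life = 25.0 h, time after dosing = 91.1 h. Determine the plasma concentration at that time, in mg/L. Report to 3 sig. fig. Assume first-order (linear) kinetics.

0.218 mg/L

C₀ = Dose / Vd = 946.0 / 347 = 2.726 mg/L
k = ln2 / t½ = 0.693147 / 25.0 = 0.02773 h⁻¹
C = C₀ · e^(−k·t) = 2.726 × e^(−0.02773 × 91.1)
  = 2.726 × 0.07996 = 0.2180 mg/L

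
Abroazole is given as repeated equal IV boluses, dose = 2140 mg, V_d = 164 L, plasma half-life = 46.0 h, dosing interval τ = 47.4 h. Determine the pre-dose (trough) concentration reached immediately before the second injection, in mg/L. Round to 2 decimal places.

C₀ per dose = Dose / Vd = 2140 / 164 = 13.05 mg/L
k = ln2 / t½ = 0.693147 / 46.0 = 0.01507 h⁻¹
Fraction remaining after one interval: r = e^(−kτ) = e^(−0.01507 × 47.4) = 0.4895
Before dose 2, 1 dose has been given (aged 1τ).
C_trough = C₀ × r = 13.05 × 0.4895 = 6.388 mg/L

6.39 mg/L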